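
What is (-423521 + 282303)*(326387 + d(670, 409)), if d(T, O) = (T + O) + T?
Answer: -46338709648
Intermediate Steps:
d(T, O) = O + 2*T (d(T, O) = (O + T) + T = O + 2*T)
(-423521 + 282303)*(326387 + d(670, 409)) = (-423521 + 282303)*(326387 + (409 + 2*670)) = -141218*(326387 + (409 + 1340)) = -141218*(326387 + 1749) = -141218*328136 = -46338709648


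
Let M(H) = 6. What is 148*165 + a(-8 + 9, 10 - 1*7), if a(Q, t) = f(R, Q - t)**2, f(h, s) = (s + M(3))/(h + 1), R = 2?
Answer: 219796/9 ≈ 24422.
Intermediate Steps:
f(h, s) = (6 + s)/(1 + h) (f(h, s) = (s + 6)/(h + 1) = (6 + s)/(1 + h))
a(Q, t) = (2 - t/3 + Q/3)**2 (a(Q, t) = ((6 + (Q - t))/(1 + 2))**2 = ((6 + Q - t)/3)**2 = (2 - t/3 + Q/3)**2)
148*165 + a(-8 + 9, 10 - 1*7) = 148*165 + (6 + (-8 + 9) - (10 - 1*7))**2/9 = 24420 + (6 + 1 - (10 - 7))**2/9 = 24420 + (6 + 1 - 1*3)**2/9 = 24420 + (6 + 1 - 3)**2/9 = 24420 + (1/9)*4**2 = 24420 + (1/9)*16 = 24420 + 16/9 = 219796/9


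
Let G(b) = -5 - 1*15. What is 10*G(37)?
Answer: -200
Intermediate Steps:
G(b) = -20 (G(b) = -5 - 15 = -20)
10*G(37) = 10*(-20) = -200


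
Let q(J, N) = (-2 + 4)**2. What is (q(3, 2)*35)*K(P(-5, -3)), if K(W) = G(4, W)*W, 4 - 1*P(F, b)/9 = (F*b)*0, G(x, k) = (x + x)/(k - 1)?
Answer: 1152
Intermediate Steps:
G(x, k) = 2*x/(-1 + k) (G(x, k) = (2*x)/(-1 + k) = 2*x/(-1 + k))
P(F, b) = 36 (P(F, b) = 36 - 9*F*b*0 = 36 - 9*0 = 36 + 0 = 36)
q(J, N) = 4 (q(J, N) = 2**2 = 4)
K(W) = 8*W/(-1 + W) (K(W) = (2*4/(-1 + W))*W = (8/(-1 + W))*W = 8*W/(-1 + W))
(q(3, 2)*35)*K(P(-5, -3)) = (4*35)*(8*36/(-1 + 36)) = 140*(8*36/35) = 140*(8*36*(1/35)) = 140*(288/35) = 1152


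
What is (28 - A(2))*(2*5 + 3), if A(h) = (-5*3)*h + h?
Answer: 728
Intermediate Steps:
A(h) = -14*h (A(h) = -15*h + h = -14*h)
(28 - A(2))*(2*5 + 3) = (28 - (-14)*2)*(2*5 + 3) = (28 - 1*(-28))*(10 + 3) = (28 + 28)*13 = 56*13 = 728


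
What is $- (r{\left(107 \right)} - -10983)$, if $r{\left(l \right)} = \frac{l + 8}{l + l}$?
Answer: $- \frac{2350477}{214} \approx -10984.0$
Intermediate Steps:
$r{\left(l \right)} = \frac{8 + l}{2 l}$
$- (r{\left(107 \right)} - -10983) = - (\frac{8 + 107}{2 \cdot 107} - -10983) = - (\frac{1}{2} \cdot \frac{1}{107} \cdot 115 + 10983) = - (\frac{115}{214} + 10983) = \left(-1\right) \frac{2350477}{214} = - \frac{2350477}{214}$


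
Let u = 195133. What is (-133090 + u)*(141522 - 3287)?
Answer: 8576514105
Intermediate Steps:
(-133090 + u)*(141522 - 3287) = (-133090 + 195133)*(141522 - 3287) = 62043*138235 = 8576514105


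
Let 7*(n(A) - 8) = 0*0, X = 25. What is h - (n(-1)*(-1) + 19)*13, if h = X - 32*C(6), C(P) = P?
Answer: -310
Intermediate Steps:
n(A) = 8 (n(A) = 8 + (0*0)/7 = 8 + (1/7)*0 = 8 + 0 = 8)
h = -167 (h = 25 - 32*6 = 25 - 192 = -167)
h - (n(-1)*(-1) + 19)*13 = -167 - (8*(-1) + 19)*13 = -167 - (-8 + 19)*13 = -167 - 11*13 = -167 - 1*143 = -167 - 143 = -310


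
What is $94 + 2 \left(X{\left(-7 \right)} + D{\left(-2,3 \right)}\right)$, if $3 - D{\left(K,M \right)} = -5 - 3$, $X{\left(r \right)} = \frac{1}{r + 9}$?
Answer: $117$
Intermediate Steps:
$X{\left(r \right)} = \frac{1}{9 + r}$
$D{\left(K,M \right)} = 11$ ($D{\left(K,M \right)} = 3 - \left(-5 - 3\right) = 3 - -8 = 3 + 8 = 11$)
$94 + 2 \left(X{\left(-7 \right)} + D{\left(-2,3 \right)}\right) = 94 + 2 \left(\frac{1}{9 - 7} + 11\right) = 94 + 2 \left(\frac{1}{2} + 11\right) = 94 + 2 \cdot \frac{23}{2} = 94 + 23 = 117$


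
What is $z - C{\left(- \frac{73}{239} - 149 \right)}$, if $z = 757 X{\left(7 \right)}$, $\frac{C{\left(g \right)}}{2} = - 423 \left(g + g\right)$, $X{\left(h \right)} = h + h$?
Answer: $- \frac{57844406}{239} \approx -2.4203 \cdot 10^{5}$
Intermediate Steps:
$X{\left(h \right)} = 2 h$
$C{\left(g \right)} = - 1692 g$ ($C{\left(g \right)} = 2 \left(- 423 \left(g + g\right)\right) = 2 \left(- 423 \cdot 2 g\right) = 2 \left(- 846 g\right) = - 1692 g$)
$z = 10598$ ($z = 757 \cdot 2 \cdot 7 = 757 \cdot 14 = 10598$)
$z - C{\left(- \frac{73}{239} - 149 \right)} = 10598 - - 1692 \left(- \frac{73}{239} - 149\right) = 10598 - \left(-1692\right) \left(- \frac{35684}{239}\right) = 10598 - \frac{60377328}{239} = - \frac{57844406}{239}$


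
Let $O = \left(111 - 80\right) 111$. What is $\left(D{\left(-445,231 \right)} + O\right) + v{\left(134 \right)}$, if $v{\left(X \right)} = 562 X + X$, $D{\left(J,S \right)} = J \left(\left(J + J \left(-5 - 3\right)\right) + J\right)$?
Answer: $-1109267$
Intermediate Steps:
$D{\left(J,S \right)} = - 6 J^{2}$ ($D{\left(J,S \right)} = J \left(\left(J + J \left(-8\right)\right) + J\right) = J \left(\left(J - 8 J\right) + J\right) = J \left(- 7 J + J\right) = J \left(- 6 J\right) = - 6 J^{2}$)
$O = 3441$ ($O = 31 \cdot 111 = 3441$)
$v{\left(X \right)} = 563 X$
$\left(D{\left(-445,231 \right)} + O\right) + v{\left(134 \right)} = \left(- 6 \left(-445\right)^{2} + 3441\right) + 563 \cdot 134 = \left(\left(-6\right) 198025 + 3441\right) + 75442 = \left(-1188150 + 3441\right) + 75442 = -1184709 + 75442 = -1109267$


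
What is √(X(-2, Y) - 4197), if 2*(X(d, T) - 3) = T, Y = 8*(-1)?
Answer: I*√4198 ≈ 64.792*I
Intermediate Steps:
Y = -8
X(d, T) = 3 + T/2
√(X(-2, Y) - 4197) = √((3 + (½)*(-8)) - 4197) = √((3 - 4) - 4197) = √(-1 - 4197) = √(-4198) = I*√4198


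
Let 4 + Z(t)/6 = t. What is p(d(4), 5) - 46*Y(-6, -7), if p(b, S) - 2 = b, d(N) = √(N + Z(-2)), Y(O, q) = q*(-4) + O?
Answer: -1010 + 4*I*√2 ≈ -1010.0 + 5.6569*I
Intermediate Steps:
Y(O, q) = O - 4*q (Y(O, q) = -4*q + O = O - 4*q)
Z(t) = -24 + 6*t
d(N) = √(-36 + N) (d(N) = √(N + (-24 + 6*(-2))) = √(N + (-24 - 12)) = √(N - 36) = √(-36 + N))
p(b, S) = 2 + b
p(d(4), 5) - 46*Y(-6, -7) = (2 + √(-36 + 4)) - 46*(-6 - 4*(-7)) = (2 + √(-32)) - 46*(-6 + 28) = (2 + 4*I*√2) - 46*22 = (2 + 4*I*√2) - 1012 = -1010 + 4*I*√2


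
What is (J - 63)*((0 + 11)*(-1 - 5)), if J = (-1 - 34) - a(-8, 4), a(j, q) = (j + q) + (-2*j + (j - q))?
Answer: 6468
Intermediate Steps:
a(j, q) = 0 (a(j, q) = (j + q) + (-j - q) = 0)
J = -35 (J = (-1 - 34) - 1*0 = -35 + 0 = -35)
(J - 63)*((0 + 11)*(-1 - 5)) = (-35 - 63)*((0 + 11)*(-1 - 5)) = -1078*(-6) = -98*(-66) = 6468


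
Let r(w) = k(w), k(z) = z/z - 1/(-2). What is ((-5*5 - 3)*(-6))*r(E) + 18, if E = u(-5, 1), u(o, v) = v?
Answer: 270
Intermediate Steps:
E = 1
k(z) = 3/2 (k(z) = 1 - 1*(-½) = 1 + ½ = 3/2)
r(w) = 3/2
((-5*5 - 3)*(-6))*r(E) + 18 = ((-5*5 - 3)*(-6))*(3/2) + 18 = ((-25 - 3)*(-6))*(3/2) + 18 = -28*(-6)*(3/2) + 18 = 168*(3/2) + 18 = 252 + 18 = 270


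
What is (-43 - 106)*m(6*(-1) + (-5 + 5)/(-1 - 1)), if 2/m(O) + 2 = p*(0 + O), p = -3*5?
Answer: -149/44 ≈ -3.3864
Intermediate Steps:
p = -15
m(O) = 2/(-2 - 15*O) (m(O) = 2/(-2 - 15*(0 + O)) = 2/(-2 - 15*O))
(-43 - 106)*m(6*(-1) + (-5 + 5)/(-1 - 1)) = (-43 - 106)*(2/(-2 - 15*(6*(-1) + (-5 + 5)/(-1 - 1)))) = -298/(-2 - 15*(-6 + 0/(-2))) = -298/(-2 - 15*(-6 + 0*(-½))) = -298/(-2 - 15*(-6 + 0)) = -298/(-2 - 15*(-6)) = -298/(-2 + 90) = -298/88 = -149*1/44 = -149/44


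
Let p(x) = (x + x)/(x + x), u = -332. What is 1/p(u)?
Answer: 1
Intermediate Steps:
p(x) = 1 (p(x) = (2*x)/((2*x)) = (2*x)*(1/(2*x)) = 1)
1/p(u) = 1/1 = 1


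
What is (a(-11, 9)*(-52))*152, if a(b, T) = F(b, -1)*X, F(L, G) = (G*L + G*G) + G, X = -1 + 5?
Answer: -347776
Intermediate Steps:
X = 4
F(L, G) = G + G² + G*L (F(L, G) = (G*L + G²) + G = (G² + G*L) + G = G + G² + G*L)
a(b, T) = -4*b (a(b, T) = -(1 - 1 + b)*4 = -b*4 = -4*b)
(a(-11, 9)*(-52))*152 = (-4*(-11)*(-52))*152 = (44*(-52))*152 = -2288*152 = -347776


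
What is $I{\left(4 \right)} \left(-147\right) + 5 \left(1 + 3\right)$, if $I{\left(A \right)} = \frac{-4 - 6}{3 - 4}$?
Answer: $-1450$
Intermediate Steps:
$I{\left(A \right)} = 10$ ($I{\left(A \right)} = - \frac{10}{-1} = \left(-10\right) \left(-1\right) = 10$)
$I{\left(4 \right)} \left(-147\right) + 5 \left(1 + 3\right) = 10 \left(-147\right) + 5 \left(1 + 3\right) = -1470 + 5 \cdot 4 = -1470 + 20 = -1450$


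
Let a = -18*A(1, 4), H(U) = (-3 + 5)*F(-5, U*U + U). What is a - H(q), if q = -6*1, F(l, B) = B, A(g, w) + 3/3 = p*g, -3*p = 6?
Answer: -6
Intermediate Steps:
p = -2 (p = -⅓*6 = -2)
A(g, w) = -1 - 2*g
q = -6
H(U) = 2*U + 2*U² (H(U) = (-3 + 5)*(U*U + U) = 2*(U² + U) = 2*(U + U²) = 2*U + 2*U²)
a = 54 (a = -18*(-1 - 2*1) = -18*(-1 - 2) = -18*(-3) = 54)
a - H(q) = 54 - 2*(-6)*(1 - 6) = 54 - 2*(-6)*(-5) = 54 - 1*60 = 54 - 60 = -6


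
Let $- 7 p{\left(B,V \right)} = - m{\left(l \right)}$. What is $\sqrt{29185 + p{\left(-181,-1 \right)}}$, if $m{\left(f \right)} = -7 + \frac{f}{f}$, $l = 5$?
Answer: $\frac{\sqrt{1430023}}{7} \approx 170.83$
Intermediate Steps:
$m{\left(f \right)} = -6$ ($m{\left(f \right)} = -7 + 1 = -6$)
$p{\left(B,V \right)} = - \frac{6}{7}$ ($p{\left(B,V \right)} = - \frac{\left(-1\right) \left(-6\right)}{7} = \left(- \frac{1}{7}\right) 6 = - \frac{6}{7}$)
$\sqrt{29185 + p{\left(-181,-1 \right)}} = \sqrt{29185 - \frac{6}{7}} = \sqrt{\frac{204289}{7}} = \frac{\sqrt{1430023}}{7}$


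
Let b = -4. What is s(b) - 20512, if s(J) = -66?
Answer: -20578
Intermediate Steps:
s(b) - 20512 = -66 - 20512 = -20578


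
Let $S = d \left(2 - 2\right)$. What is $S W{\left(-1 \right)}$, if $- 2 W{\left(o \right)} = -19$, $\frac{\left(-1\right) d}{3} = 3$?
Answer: $0$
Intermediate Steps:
$d = -9$ ($d = \left(-3\right) 3 = -9$)
$W{\left(o \right)} = \frac{19}{2}$ ($W{\left(o \right)} = \left(- \frac{1}{2}\right) \left(-19\right) = \frac{19}{2}$)
$S = 0$ ($S = - 9 \left(2 - 2\right) = \left(-9\right) 0 = 0$)
$S W{\left(-1 \right)} = 0 \cdot \frac{19}{2} = 0$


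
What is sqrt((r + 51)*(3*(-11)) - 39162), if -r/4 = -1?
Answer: 3*I*sqrt(4553) ≈ 202.43*I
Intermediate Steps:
r = 4 (r = -4*(-1) = 4)
sqrt((r + 51)*(3*(-11)) - 39162) = sqrt((4 + 51)*(3*(-11)) - 39162) = sqrt(55*(-33) - 39162) = sqrt(-1815 - 39162) = sqrt(-40977) = 3*I*sqrt(4553)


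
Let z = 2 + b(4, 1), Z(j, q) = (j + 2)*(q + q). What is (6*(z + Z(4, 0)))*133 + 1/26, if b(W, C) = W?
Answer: 124489/26 ≈ 4788.0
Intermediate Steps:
Z(j, q) = 2*q*(2 + j) (Z(j, q) = (2 + j)*(2*q) = 2*q*(2 + j))
z = 6 (z = 2 + 4 = 6)
(6*(z + Z(4, 0)))*133 + 1/26 = (6*(6 + 2*0*(2 + 4)))*133 + 1/26 = (6*(6 + 2*0*6))*133 + 1/26 = (6*(6 + 0))*133 + 1/26 = (6*6)*133 + 1/26 = 36*133 + 1/26 = 4788 + 1/26 = 124489/26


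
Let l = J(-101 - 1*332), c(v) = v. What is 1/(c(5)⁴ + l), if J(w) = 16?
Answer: 1/641 ≈ 0.0015601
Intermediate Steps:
l = 16
1/(c(5)⁴ + l) = 1/(5⁴ + 16) = 1/(625 + 16) = 1/641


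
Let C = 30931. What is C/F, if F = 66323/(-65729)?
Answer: -2033063699/66323 ≈ -30654.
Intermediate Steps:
F = -66323/65729 (F = 66323*(-1/65729) = -66323/65729 ≈ -1.0090)
C/F = 30931/(-66323/65729) = 30931*(-65729/66323) = -2033063699/66323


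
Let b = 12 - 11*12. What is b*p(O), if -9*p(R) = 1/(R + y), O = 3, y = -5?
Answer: -20/3 ≈ -6.6667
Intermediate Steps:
p(R) = -1/(9*(-5 + R)) (p(R) = -1/(9*(R - 5)) = -1/(9*(-5 + R)))
b = -120 (b = 12 - 132 = -120)
b*p(O) = -(-120)/(-45 + 9*3) = -(-120)/(-45 + 27) = -(-120)/(-18) = -(-120)*(-1)/18 = -120*1/18 = -20/3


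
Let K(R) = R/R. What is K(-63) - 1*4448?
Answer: -4447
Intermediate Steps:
K(R) = 1
K(-63) - 1*4448 = 1 - 1*4448 = 1 - 4448 = -4447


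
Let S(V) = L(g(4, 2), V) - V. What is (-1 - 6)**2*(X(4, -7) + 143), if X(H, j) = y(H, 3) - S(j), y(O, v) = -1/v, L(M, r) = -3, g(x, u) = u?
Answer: 20384/3 ≈ 6794.7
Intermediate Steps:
y(O, v) = -1/v
S(V) = -3 - V
X(H, j) = 8/3 + j (X(H, j) = -1/3 - (-3 - j) = -1*1/3 + (3 + j) = -1/3 + (3 + j) = 8/3 + j)
(-1 - 6)**2*(X(4, -7) + 143) = (-1 - 6)**2*((8/3 - 7) + 143) = (-7)**2*(-13/3 + 143) = 49*(416/3) = 20384/3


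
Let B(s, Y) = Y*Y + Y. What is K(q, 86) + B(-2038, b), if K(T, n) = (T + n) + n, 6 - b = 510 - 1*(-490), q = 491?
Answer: 987705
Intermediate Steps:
b = -994 (b = 6 - (510 - 1*(-490)) = 6 - (510 + 490) = 6 - 1*1000 = 6 - 1000 = -994)
K(T, n) = T + 2*n
B(s, Y) = Y + Y² (B(s, Y) = Y² + Y = Y + Y²)
K(q, 86) + B(-2038, b) = (491 + 2*86) - 994*(1 - 994) = (491 + 172) - 994*(-993) = 663 + 987042 = 987705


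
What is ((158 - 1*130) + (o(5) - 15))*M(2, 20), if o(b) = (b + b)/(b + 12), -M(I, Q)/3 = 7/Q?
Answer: -4851/340 ≈ -14.268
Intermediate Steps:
M(I, Q) = -21/Q
o(b) = 2*b/(12 + b) (o(b) = (2*b)/(12 + b) = 2*b/(12 + b))
((158 - 1*130) + (o(5) - 15))*M(2, 20) = ((158 - 1*130) + (2*5/(12 + 5) - 15))*(-21/20) = ((158 - 130) + (2*5/17 - 15))*(-21*1/20) = (28 + (2*5*(1/17) - 15))*(-21/20) = (28 + (10/17 - 15))*(-21/20) = (28 - 245/17)*(-21/20) = (231/17)*(-21/20) = -4851/340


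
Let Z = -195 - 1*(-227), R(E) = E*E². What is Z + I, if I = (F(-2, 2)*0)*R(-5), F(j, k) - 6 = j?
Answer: 32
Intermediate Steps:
F(j, k) = 6 + j
R(E) = E³
I = 0 (I = ((6 - 2)*0)*(-5)³ = (4*0)*(-125) = 0*(-125) = 0)
Z = 32 (Z = -195 + 227 = 32)
Z + I = 32 + 0 = 32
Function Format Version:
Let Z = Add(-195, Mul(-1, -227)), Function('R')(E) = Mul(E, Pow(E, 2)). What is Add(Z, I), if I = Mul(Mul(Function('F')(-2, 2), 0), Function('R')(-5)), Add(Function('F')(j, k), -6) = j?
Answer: 32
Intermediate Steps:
Function('F')(j, k) = Add(6, j)
Function('R')(E) = Pow(E, 3)
I = 0 (I = Mul(Mul(Add(6, -2), 0), Pow(-5, 3)) = Mul(Mul(4, 0), -125) = Mul(0, -125) = 0)
Z = 32 (Z = Add(-195, 227) = 32)
Add(Z, I) = Add(32, 0) = 32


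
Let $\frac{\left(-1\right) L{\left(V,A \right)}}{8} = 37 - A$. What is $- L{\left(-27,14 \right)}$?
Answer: $184$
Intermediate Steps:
$L{\left(V,A \right)} = -296 + 8 A$ ($L{\left(V,A \right)} = - 8 \left(37 - A\right) = -296 + 8 A$)
$- L{\left(-27,14 \right)} = - (-296 + 8 \cdot 14) = - (-296 + 112) = \left(-1\right) \left(-184\right) = 184$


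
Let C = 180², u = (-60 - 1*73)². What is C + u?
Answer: 50089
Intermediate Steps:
u = 17689 (u = (-60 - 73)² = (-133)² = 17689)
C = 32400
C + u = 32400 + 17689 = 50089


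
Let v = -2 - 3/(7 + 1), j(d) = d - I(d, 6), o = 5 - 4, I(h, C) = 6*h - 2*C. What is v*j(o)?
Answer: -133/8 ≈ -16.625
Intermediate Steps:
I(h, C) = -2*C + 6*h
o = 1
j(d) = 12 - 5*d (j(d) = d - (-2*6 + 6*d) = d - (-12 + 6*d) = d + (12 - 6*d) = 12 - 5*d)
v = -19/8 (v = -2 - 3/8 = -19/8 ≈ -2.3750)
v*j(o) = -19*(12 - 5*1)/8 = -19*(12 - 5)/8 = -19/8*7 = -133/8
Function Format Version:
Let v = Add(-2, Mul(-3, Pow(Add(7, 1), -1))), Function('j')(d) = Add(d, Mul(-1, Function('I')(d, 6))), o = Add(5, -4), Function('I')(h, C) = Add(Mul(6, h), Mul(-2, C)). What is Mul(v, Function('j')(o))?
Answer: Rational(-133, 8) ≈ -16.625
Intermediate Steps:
Function('I')(h, C) = Add(Mul(-2, C), Mul(6, h))
o = 1
Function('j')(d) = Add(12, Mul(-5, d)) (Function('j')(d) = Add(d, Mul(-1, Add(Mul(-2, 6), Mul(6, d)))) = Add(d, Mul(-1, Add(-12, Mul(6, d)))) = Add(d, Add(12, Mul(-6, d))) = Add(12, Mul(-5, d)))
v = Rational(-19, 8) (v = Add(-2, Mul(-3, Pow(8, -1))) = Add(-2, Mul(-3, Rational(1, 8))) = Add(-2, Rational(-3, 8)) = Rational(-19, 8) ≈ -2.3750)
Mul(v, Function('j')(o)) = Mul(Rational(-19, 8), Add(12, Mul(-5, 1))) = Mul(Rational(-19, 8), Add(12, -5)) = Mul(Rational(-19, 8), 7) = Rational(-133, 8)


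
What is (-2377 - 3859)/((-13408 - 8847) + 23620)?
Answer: -6236/1365 ≈ -4.5685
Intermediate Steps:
(-2377 - 3859)/((-13408 - 8847) + 23620) = -6236/(-22255 + 23620) = -6236/1365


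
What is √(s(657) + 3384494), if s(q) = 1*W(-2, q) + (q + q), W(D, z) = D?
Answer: √3385806 ≈ 1840.1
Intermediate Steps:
s(q) = -2 + 2*q (s(q) = 1*(-2) + (q + q) = -2 + 2*q)
√(s(657) + 3384494) = √((-2 + 2*657) + 3384494) = √((-2 + 1314) + 3384494) = √(1312 + 3384494) = √3385806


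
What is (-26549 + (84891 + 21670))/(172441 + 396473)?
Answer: 40006/284457 ≈ 0.14064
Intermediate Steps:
(-26549 + (84891 + 21670))/(172441 + 396473) = (-26549 + 106561)/568914 = 80012*(1/568914) = 40006/284457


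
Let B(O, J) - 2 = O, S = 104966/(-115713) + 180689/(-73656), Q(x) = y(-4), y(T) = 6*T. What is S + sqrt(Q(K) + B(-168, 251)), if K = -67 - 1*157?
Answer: -3182160217/946995192 + I*sqrt(190) ≈ -3.3603 + 13.784*I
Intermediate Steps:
K = -224 (K = -67 - 157 = -224)
Q(x) = -24 (Q(x) = 6*(-4) = -24)
S = -3182160217/946995192 (S = 104966*(-1/115713) + 180689*(-1/73656) = -104966/115713 - 180689/73656 = -3182160217/946995192 ≈ -3.3603)
B(O, J) = 2 + O
S + sqrt(Q(K) + B(-168, 251)) = -3182160217/946995192 + sqrt(-24 + (2 - 168)) = -3182160217/946995192 + sqrt(-24 - 166) = -3182160217/946995192 + sqrt(-190) = -3182160217/946995192 + I*sqrt(190)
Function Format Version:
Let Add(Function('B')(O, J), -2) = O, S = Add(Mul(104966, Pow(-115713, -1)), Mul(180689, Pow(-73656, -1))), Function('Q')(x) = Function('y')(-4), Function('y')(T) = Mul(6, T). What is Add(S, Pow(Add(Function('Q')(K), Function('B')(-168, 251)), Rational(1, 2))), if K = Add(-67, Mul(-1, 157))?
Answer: Add(Rational(-3182160217, 946995192), Mul(I, Pow(190, Rational(1, 2)))) ≈ Add(-3.3603, Mul(13.784, I))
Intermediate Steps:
K = -224 (K = Add(-67, -157) = -224)
Function('Q')(x) = -24 (Function('Q')(x) = Mul(6, -4) = -24)
S = Rational(-3182160217, 946995192) (S = Add(Mul(104966, Rational(-1, 115713)), Mul(180689, Rational(-1, 73656))) = Add(Rational(-104966, 115713), Rational(-180689, 73656)) = Rational(-3182160217, 946995192) ≈ -3.3603)
Function('B')(O, J) = Add(2, O)
Add(S, Pow(Add(Function('Q')(K), Function('B')(-168, 251)), Rational(1, 2))) = Add(Rational(-3182160217, 946995192), Pow(Add(-24, Add(2, -168)), Rational(1, 2))) = Add(Rational(-3182160217, 946995192), Pow(Add(-24, -166), Rational(1, 2))) = Add(Rational(-3182160217, 946995192), Pow(-190, Rational(1, 2))) = Add(Rational(-3182160217, 946995192), Mul(I, Pow(190, Rational(1, 2))))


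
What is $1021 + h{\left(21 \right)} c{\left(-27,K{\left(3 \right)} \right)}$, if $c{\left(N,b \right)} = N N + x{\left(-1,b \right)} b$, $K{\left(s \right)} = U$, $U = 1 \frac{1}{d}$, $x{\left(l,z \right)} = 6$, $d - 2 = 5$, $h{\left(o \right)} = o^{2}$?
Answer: $322888$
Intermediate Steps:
$d = 7$ ($d = 2 + 5 = 7$)
$U = \frac{1}{7}$ ($U = 1 \cdot \frac{1}{7} = \frac{1}{7} \approx 0.14286$)
$K{\left(s \right)} = \frac{1}{7}$
$c{\left(N,b \right)} = N^{2} + 6 b$ ($c{\left(N,b \right)} = N N + 6 b = N^{2} + 6 b$)
$1021 + h{\left(21 \right)} c{\left(-27,K{\left(3 \right)} \right)} = 1021 + 21^{2} \left(\left(-27\right)^{2} + 6 \cdot \frac{1}{7}\right) = 1021 + 441 \left(729 + \frac{6}{7}\right) = 1021 + 441 \cdot \frac{5109}{7} = 1021 + 321867 = 322888$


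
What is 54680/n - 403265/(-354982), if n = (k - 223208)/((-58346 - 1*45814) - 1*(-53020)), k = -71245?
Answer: 992767404555445/104525514846 ≈ 9497.8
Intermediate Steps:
n = 294453/51140 (n = (-71245 - 223208)/((-58346 - 1*45814) - 1*(-53020)) = -294453/((-58346 - 45814) + 53020) = -294453/(-104160 + 53020) = -294453/(-51140) = -294453*(-1/51140) = 294453/51140 ≈ 5.7578)
54680/n - 403265/(-354982) = 54680/(294453/51140) - 403265/(-354982) = 54680*(51140/294453) - 403265*(-1/354982) = 2796335200/294453 + 403265/354982 = 992767404555445/104525514846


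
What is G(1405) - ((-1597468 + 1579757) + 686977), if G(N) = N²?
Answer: 1304759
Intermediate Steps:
G(1405) - ((-1597468 + 1579757) + 686977) = 1405² - ((-1597468 + 1579757) + 686977) = 1974025 - (-17711 + 686977) = 1974025 - 1*669266 = 1974025 - 669266 = 1304759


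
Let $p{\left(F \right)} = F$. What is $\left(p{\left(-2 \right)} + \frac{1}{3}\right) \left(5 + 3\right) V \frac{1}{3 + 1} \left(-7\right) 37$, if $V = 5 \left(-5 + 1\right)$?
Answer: $- \frac{51800}{3} \approx -17267.0$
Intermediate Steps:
$V = -20$ ($V = 5 \left(-4\right) = -20$)
$\left(p{\left(-2 \right)} + \frac{1}{3}\right) \left(5 + 3\right) V \frac{1}{3 + 1} \left(-7\right) 37 = \left(-2 + \frac{1}{3}\right) \left(5 + 3\right) \left(-20\right) \frac{1}{3 + 1} \left(-7\right) 37 = \left(-2 + \frac{1}{3}\right) 8 \left(-20\right) \frac{1}{4} \left(-7\right) 37 = \left(- \frac{5}{3}\right) \left(-160\right) \frac{1}{4} \left(-7\right) 37 = \frac{800}{3} \left(- \frac{7}{4}\right) 37 = \left(- \frac{1400}{3}\right) 37 = - \frac{51800}{3}$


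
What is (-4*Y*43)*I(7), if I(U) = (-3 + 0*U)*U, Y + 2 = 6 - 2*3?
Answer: -7224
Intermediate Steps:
Y = -2 (Y = -2 + (6 - 2*3) = -2 + (6 - 6) = -2 + 0 = -2)
I(U) = -3*U (I(U) = (-3 + 0)*U = -3*U)
(-4*Y*43)*I(7) = (-4*(-2)*43)*(-3*7) = (8*43)*(-21) = 344*(-21) = -7224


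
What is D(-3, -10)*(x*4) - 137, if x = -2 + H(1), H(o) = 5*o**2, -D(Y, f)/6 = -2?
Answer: 7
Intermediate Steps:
D(Y, f) = 12 (D(Y, f) = -6*(-2) = 12)
x = 3 (x = -2 + 5*1**2 = -2 + 5*1 = -2 + 5 = 3)
D(-3, -10)*(x*4) - 137 = 12*(3*4) - 137 = 12*12 - 137 = 144 - 137 = 7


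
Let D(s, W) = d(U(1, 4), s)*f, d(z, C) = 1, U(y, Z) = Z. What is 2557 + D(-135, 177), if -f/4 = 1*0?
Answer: 2557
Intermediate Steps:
f = 0 (f = -4*0 = 0)
D(s, W) = 0 (D(s, W) = 1*0 = 0)
2557 + D(-135, 177) = 2557 + 0 = 2557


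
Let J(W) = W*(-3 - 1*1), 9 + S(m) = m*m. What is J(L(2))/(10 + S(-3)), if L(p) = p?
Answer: -⅘ ≈ -0.80000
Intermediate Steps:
S(m) = -9 + m² (S(m) = -9 + m*m = -9 + m²)
J(W) = -4*W (J(W) = W*(-3 - 1) = W*(-4) = -4*W)
J(L(2))/(10 + S(-3)) = (-4*2)/(10 + (-9 + (-3)²)) = -8/(10 + (-9 + 9)) = -8/(10 + 0) = -8/10 = -8*⅒ = -⅘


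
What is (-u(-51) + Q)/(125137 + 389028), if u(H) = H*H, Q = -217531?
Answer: -220132/514165 ≈ -0.42813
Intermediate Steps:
u(H) = H²
(-u(-51) + Q)/(125137 + 389028) = (-1*(-51)² - 217531)/(125137 + 389028) = (-1*2601 - 217531)/514165 = (-2601 - 217531)*(1/514165) = -220132*1/514165 = -220132/514165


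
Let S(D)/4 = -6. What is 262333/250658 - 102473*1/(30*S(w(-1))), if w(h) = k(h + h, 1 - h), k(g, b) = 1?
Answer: 12937278497/90236880 ≈ 143.37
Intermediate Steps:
w(h) = 1
S(D) = -24 (S(D) = 4*(-6) = -24)
262333/250658 - 102473*1/(30*S(w(-1))) = 262333/250658 - 102473/((-24*30)) = 262333*(1/250658) - 102473/(-720) = 262333/250658 - 102473*(-1/720) = 262333/250658 + 102473/720 = 12937278497/90236880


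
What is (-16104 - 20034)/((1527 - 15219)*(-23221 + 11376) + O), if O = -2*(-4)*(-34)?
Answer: -18069/81090734 ≈ -0.00022282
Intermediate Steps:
O = -272 (O = 8*(-34) = -272)
(-16104 - 20034)/((1527 - 15219)*(-23221 + 11376) + O) = (-16104 - 20034)/((1527 - 15219)*(-23221 + 11376) - 272) = -36138/(-13692*(-11845) - 272) = -36138/(162181740 - 272) = -36138/162181468 = -36138*1/162181468 = -18069/81090734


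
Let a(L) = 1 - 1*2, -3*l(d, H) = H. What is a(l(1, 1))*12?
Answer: -12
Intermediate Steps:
l(d, H) = -H/3
a(L) = -1 (a(L) = 1 - 2 = -1)
a(l(1, 1))*12 = -1*12 = -12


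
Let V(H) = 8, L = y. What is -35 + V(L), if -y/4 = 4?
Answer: -27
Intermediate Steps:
y = -16 (y = -4*4 = -16)
L = -16
-35 + V(L) = -35 + 8 = -27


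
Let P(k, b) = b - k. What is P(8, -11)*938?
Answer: -17822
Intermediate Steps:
P(8, -11)*938 = (-11 - 1*8)*938 = (-11 - 8)*938 = -19*938 = -17822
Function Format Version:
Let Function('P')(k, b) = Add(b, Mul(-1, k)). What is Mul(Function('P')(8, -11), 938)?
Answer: -17822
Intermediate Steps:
Mul(Function('P')(8, -11), 938) = Mul(Add(-11, Mul(-1, 8)), 938) = Mul(Add(-11, -8), 938) = Mul(-19, 938) = -17822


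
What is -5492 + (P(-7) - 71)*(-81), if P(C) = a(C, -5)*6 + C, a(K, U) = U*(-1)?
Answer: -1604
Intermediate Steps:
a(K, U) = -U
P(C) = 30 + C (P(C) = -1*(-5)*6 + C = 5*6 + C = 30 + C)
-5492 + (P(-7) - 71)*(-81) = -5492 + ((30 - 7) - 71)*(-81) = -5492 + (23 - 71)*(-81) = -5492 - 48*(-81) = -5492 + 3888 = -1604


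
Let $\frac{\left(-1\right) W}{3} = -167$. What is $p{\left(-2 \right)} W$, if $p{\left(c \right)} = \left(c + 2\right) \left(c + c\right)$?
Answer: $0$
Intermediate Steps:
$W = 501$ ($W = \left(-3\right) \left(-167\right) = 501$)
$p{\left(c \right)} = 2 c \left(2 + c\right)$ ($p{\left(c \right)} = \left(2 + c\right) 2 c = 2 c \left(2 + c\right)$)
$p{\left(-2 \right)} W = 2 \left(-2\right) \left(2 - 2\right) 501 = 2 \left(-2\right) 0 \cdot 501 = 0 \cdot 501 = 0$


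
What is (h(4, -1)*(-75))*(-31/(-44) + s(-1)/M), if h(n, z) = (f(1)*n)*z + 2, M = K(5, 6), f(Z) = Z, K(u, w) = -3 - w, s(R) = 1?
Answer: 5875/66 ≈ 89.015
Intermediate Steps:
M = -9 (M = -3 - 1*6 = -3 - 6 = -9)
h(n, z) = 2 + n*z (h(n, z) = (1*n)*z + 2 = n*z + 2 = 2 + n*z)
(h(4, -1)*(-75))*(-31/(-44) + s(-1)/M) = ((2 + 4*(-1))*(-75))*(-31/(-44) + 1/(-9)) = ((2 - 4)*(-75))*(-31*(-1/44) + 1*(-⅑)) = (-2*(-75))*(31/44 - ⅑) = 150*(235/396) = 5875/66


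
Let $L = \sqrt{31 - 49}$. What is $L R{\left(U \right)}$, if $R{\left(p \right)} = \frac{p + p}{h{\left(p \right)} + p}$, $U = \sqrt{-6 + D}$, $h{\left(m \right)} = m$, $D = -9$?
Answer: $3 i \sqrt{2} \approx 4.2426 i$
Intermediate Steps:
$L = 3 i \sqrt{2}$ ($L = \sqrt{-18} = 3 i \sqrt{2} \approx 4.2426 i$)
$U = i \sqrt{15}$ ($U = \sqrt{-6 - 9} = \sqrt{-15} = i \sqrt{15} \approx 3.873 i$)
$R{\left(p \right)} = 1$ ($R{\left(p \right)} = \frac{p + p}{p + p} = \frac{2 p}{2 p} = 2 p \frac{1}{2 p} = 1$)
$L R{\left(U \right)} = 3 i \sqrt{2} \cdot 1 = 3 i \sqrt{2}$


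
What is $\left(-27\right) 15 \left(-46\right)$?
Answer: $18630$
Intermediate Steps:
$\left(-27\right) 15 \left(-46\right) = \left(-405\right) \left(-46\right) = 18630$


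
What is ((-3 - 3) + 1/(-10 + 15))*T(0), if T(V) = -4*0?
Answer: 0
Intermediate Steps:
T(V) = 0
((-3 - 3) + 1/(-10 + 15))*T(0) = ((-3 - 3) + 1/(-10 + 15))*0 = (-6 + 1/5)*0 = -29/5*0 = 0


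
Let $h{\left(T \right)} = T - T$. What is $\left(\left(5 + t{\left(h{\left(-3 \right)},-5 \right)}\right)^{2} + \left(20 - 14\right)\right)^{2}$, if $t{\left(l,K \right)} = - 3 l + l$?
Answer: $961$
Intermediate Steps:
$h{\left(T \right)} = 0$
$t{\left(l,K \right)} = - 2 l$
$\left(\left(5 + t{\left(h{\left(-3 \right)},-5 \right)}\right)^{2} + \left(20 - 14\right)\right)^{2} = \left(\left(5 - 0\right)^{2} + \left(20 - 14\right)\right)^{2} = \left(\left(5 + 0\right)^{2} + \left(20 - 14\right)\right)^{2} = \left(5^{2} + 6\right)^{2} = \left(25 + 6\right)^{2} = 31^{2} = 961$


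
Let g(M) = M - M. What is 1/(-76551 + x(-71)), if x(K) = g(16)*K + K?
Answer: -1/76622 ≈ -1.3051e-5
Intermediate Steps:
g(M) = 0
x(K) = K (x(K) = 0*K + K = 0 + K = K)
1/(-76551 + x(-71)) = 1/(-76551 - 71) = 1/(-76622) = -1/76622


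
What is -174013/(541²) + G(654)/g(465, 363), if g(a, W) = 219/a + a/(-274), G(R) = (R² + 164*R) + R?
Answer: -951132435754967/2177253959 ≈ -4.3685e+5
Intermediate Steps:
G(R) = R² + 165*R
g(a, W) = 219/a - a/274 (g(a, W) = 219/a + a*(-1/274) = 219/a - a/274)
-174013/(541²) + G(654)/g(465, 363) = -174013/(541²) + (654*(165 + 654))/(219/465 - 1/274*465) = -174013/292681 + (654*819)/(219*(1/465) - 465/274) = -174013*1/292681 + 535626/(73/155 - 465/274) = -174013/292681 + 535626/(-52073/42470) = -174013/292681 + 535626*(-42470/52073) = -174013/292681 - 3249719460/7439 = -951132435754967/2177253959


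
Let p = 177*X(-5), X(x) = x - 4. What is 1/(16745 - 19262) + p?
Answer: -4009582/2517 ≈ -1593.0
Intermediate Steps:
X(x) = -4 + x
p = -1593 (p = 177*(-4 - 5) = 177*(-9) = -1593)
1/(16745 - 19262) + p = 1/(16745 - 19262) - 1593 = 1/(-2517) - 1593 = -1/2517 - 1593 = -4009582/2517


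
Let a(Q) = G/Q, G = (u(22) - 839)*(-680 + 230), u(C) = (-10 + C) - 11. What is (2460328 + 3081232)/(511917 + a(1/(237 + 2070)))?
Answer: 5541560/870481617 ≈ 0.0063661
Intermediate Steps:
u(C) = -21 + C
G = 377100 (G = ((-21 + 22) - 839)*(-680 + 230) = (1 - 839)*(-450) = -838*(-450) = 377100)
a(Q) = 377100/Q
(2460328 + 3081232)/(511917 + a(1/(237 + 2070))) = (2460328 + 3081232)/(511917 + 377100/(1/(237 + 2070))) = 5541560/(511917 + 377100/(1/2307)) = 5541560/(511917 + 377100*2307) = 5541560/(511917 + 869969700) = 5541560/870481617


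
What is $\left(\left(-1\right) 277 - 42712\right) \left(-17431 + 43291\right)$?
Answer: $-1111695540$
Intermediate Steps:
$\left(\left(-1\right) 277 - 42712\right) \left(-17431 + 43291\right) = \left(-277 - 42712\right) 25860 = \left(-42989\right) 25860 = -1111695540$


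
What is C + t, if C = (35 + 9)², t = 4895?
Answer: 6831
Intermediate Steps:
C = 1936 (C = 44² = 1936)
C + t = 1936 + 4895 = 6831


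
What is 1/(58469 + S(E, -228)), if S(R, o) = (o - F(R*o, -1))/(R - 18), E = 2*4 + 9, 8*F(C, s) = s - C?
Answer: 8/473451 ≈ 1.6897e-5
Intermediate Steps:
F(C, s) = -C/8 + s/8 (F(C, s) = (s - C)/8 = -C/8 + s/8)
E = 17 (E = 8 + 9 = 17)
S(R, o) = (1/8 + o + R*o/8)/(-18 + R) (S(R, o) = (o - (-R*o/8 + (1/8)*(-1)))/(R - 18) = (o - (-R*o/8 - 1/8))/(-18 + R) = (o - (-1/8 - R*o/8))/(-18 + R) = (o + (1/8 + R*o/8))/(-18 + R) = (1/8 + o + R*o/8)/(-18 + R))
1/(58469 + S(E, -228)) = 1/(58469 + (1 + 8*(-228) + 17*(-228))/(8*(-18 + 17))) = 1/(58469 + (1/8)*(1 - 1824 - 3876)/(-1)) = 1/(58469 + (1/8)*(-1)*(-5699)) = 1/(58469 + 5699/8) = 1/(473451/8) = 8/473451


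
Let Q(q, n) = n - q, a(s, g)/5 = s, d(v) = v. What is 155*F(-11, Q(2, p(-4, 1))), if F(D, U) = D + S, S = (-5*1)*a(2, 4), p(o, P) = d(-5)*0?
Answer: -9455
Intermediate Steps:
a(s, g) = 5*s
p(o, P) = 0 (p(o, P) = -5*0 = 0)
S = -50 (S = (-5*1)*(5*2) = -5*10 = -50)
F(D, U) = -50 + D (F(D, U) = D - 50 = -50 + D)
155*F(-11, Q(2, p(-4, 1))) = 155*(-50 - 11) = 155*(-61) = -9455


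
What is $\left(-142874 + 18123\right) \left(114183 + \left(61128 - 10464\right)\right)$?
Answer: $-20564828097$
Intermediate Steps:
$\left(-142874 + 18123\right) \left(114183 + \left(61128 - 10464\right)\right) = - 124751 \left(114183 + \left(61128 - 10464\right)\right) = - 124751 \left(114183 + 50664\right) = \left(-124751\right) 164847 = -20564828097$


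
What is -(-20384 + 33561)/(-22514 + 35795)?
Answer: -13177/13281 ≈ -0.99217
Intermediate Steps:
-(-20384 + 33561)/(-22514 + 35795) = -13177/13281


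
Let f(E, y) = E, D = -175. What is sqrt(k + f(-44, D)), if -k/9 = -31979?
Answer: sqrt(287767) ≈ 536.44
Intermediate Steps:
k = 287811 (k = -9*(-31979) = 287811)
sqrt(k + f(-44, D)) = sqrt(287811 - 44) = sqrt(287767)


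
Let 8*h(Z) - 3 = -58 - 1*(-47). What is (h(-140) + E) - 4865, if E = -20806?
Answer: -25672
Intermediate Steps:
h(Z) = -1 (h(Z) = 3/8 + (-58 - 1*(-47))/8 = 3/8 + (-58 + 47)/8 = 3/8 + (⅛)*(-11) = 3/8 - 11/8 = -1)
(h(-140) + E) - 4865 = (-1 - 20806) - 4865 = -20807 - 4865 = -25672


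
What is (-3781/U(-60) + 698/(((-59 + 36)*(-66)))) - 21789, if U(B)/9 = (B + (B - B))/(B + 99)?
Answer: -979814411/45540 ≈ -21515.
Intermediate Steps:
U(B) = 9*B/(99 + B) (U(B) = 9*((B + (B - B))/(B + 99)) = 9*((B + 0)/(99 + B)) = 9*(B/(99 + B)) = 9*B/(99 + B))
(-3781/U(-60) + 698/(((-59 + 36)*(-66)))) - 21789 = (-3781/(9*(-60)/(99 - 60)) + 698/(((-59 + 36)*(-66)))) - 21789 = (-3781/(9*(-60)/39) + 698/((-23*(-66)))) - 21789 = (-3781/(9*(-60)*(1/39)) + 698/1518) - 21789 = (-3781/(-180/13) + 698*(1/1518)) - 21789 = (-3781*(-13/180) + 349/759) - 21789 = (49153/180 + 349/759) - 21789 = 12456649/45540 - 21789 = -979814411/45540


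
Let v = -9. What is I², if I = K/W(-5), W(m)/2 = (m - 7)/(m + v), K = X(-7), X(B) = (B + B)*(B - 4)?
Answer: 290521/36 ≈ 8070.0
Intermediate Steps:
X(B) = 2*B*(-4 + B) (X(B) = (2*B)*(-4 + B) = 2*B*(-4 + B))
K = 154 (K = 2*(-7)*(-4 - 7) = 2*(-7)*(-11) = 154)
W(m) = 2*(-7 + m)/(-9 + m) (W(m) = 2*((m - 7)/(m - 9)) = 2*((-7 + m)/(-9 + m)) = 2*(-7 + m)/(-9 + m))
I = 539/6 (I = 154/((2*(-7 - 5)/(-9 - 5))) = 154/((2*(-12)/(-14))) = 154/((2*(-1/14)*(-12))) = 154/(12/7) = 154*(7/12) = 539/6 ≈ 89.833)
I² = (539/6)² = 290521/36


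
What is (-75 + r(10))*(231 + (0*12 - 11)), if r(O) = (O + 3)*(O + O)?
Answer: 40700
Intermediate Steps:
r(O) = 2*O*(3 + O) (r(O) = (3 + O)*(2*O) = 2*O*(3 + O))
(-75 + r(10))*(231 + (0*12 - 11)) = (-75 + 2*10*(3 + 10))*(231 + (0*12 - 11)) = (-75 + 2*10*13)*(231 + (0 - 11)) = (-75 + 260)*(231 - 11) = 185*220 = 40700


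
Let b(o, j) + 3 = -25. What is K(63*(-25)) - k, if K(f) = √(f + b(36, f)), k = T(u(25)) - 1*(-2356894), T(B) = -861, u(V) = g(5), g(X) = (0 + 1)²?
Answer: -2356033 + I*√1603 ≈ -2.356e+6 + 40.037*I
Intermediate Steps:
g(X) = 1 (g(X) = 1² = 1)
u(V) = 1
b(o, j) = -28 (b(o, j) = -3 - 25 = -28)
k = 2356033 (k = -861 - 1*(-2356894) = -861 + 2356894 = 2356033)
K(f) = √(-28 + f) (K(f) = √(f - 28) = √(-28 + f))
K(63*(-25)) - k = √(-28 + 63*(-25)) - 1*2356033 = √(-28 - 1575) - 2356033 = √(-1603) - 2356033 = I*√1603 - 2356033 = -2356033 + I*√1603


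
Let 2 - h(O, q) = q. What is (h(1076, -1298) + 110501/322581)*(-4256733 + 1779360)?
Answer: -346391083273591/107527 ≈ -3.2214e+9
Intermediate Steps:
h(O, q) = 2 - q
(h(1076, -1298) + 110501/322581)*(-4256733 + 1779360) = ((2 - 1*(-1298)) + 110501/322581)*(-4256733 + 1779360) = ((2 + 1298) + 110501*(1/322581))*(-2477373) = (1300 + 110501/322581)*(-2477373) = (419465801/322581)*(-2477373) = -346391083273591/107527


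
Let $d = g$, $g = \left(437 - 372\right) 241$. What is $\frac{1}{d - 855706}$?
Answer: $- \frac{1}{840041} \approx -1.1904 \cdot 10^{-6}$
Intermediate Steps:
$g = 15665$ ($g = 65 \cdot 241 = 15665$)
$d = 15665$
$\frac{1}{d - 855706} = \frac{1}{15665 - 855706} = \frac{1}{-840041} = - \frac{1}{840041}$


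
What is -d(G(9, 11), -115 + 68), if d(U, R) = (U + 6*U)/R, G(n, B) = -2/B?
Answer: -14/517 ≈ -0.027079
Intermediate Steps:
d(U, R) = 7*U/R (d(U, R) = (7*U)/R = 7*U/R)
-d(G(9, 11), -115 + 68) = -7*(-2/11)/(-115 + 68) = -7*(-2*1/11)/(-47) = -7*(-2)*(-1)/(11*47) = -1*14/517 = -14/517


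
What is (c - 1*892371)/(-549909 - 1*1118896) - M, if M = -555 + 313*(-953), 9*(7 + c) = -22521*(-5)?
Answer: 1496139723859/5006415 ≈ 2.9884e+5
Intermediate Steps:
c = 37514/3 (c = -7 + (-22521*(-5))/9 = -7 + (1/9)*112605 = -7 + 37535/3 = 37514/3 ≈ 12505.)
M = -298844 (M = -555 - 298289 = -298844)
(c - 1*892371)/(-549909 - 1*1118896) - M = (37514/3 - 1*892371)/(-549909 - 1*1118896) - 1*(-298844) = (37514/3 - 892371)/(-549909 - 1118896) + 298844 = -2639599/3/(-1668805) + 298844 = -2639599/3*(-1/1668805) + 298844 = 2639599/5006415 + 298844 = 1496139723859/5006415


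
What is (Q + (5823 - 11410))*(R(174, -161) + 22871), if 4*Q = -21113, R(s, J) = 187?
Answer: -501061869/2 ≈ -2.5053e+8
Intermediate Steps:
Q = -21113/4 (Q = (¼)*(-21113) = -21113/4 ≈ -5278.3)
(Q + (5823 - 11410))*(R(174, -161) + 22871) = (-21113/4 + (5823 - 11410))*(187 + 22871) = (-21113/4 - 5587)*23058 = -43461/4*23058 = -501061869/2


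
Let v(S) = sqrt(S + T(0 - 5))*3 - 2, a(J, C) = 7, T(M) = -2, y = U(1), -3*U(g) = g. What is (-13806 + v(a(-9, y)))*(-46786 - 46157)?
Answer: 1283356944 - 278829*sqrt(5) ≈ 1.2827e+9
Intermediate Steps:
U(g) = -g/3
y = -1/3 (y = -1/3*1 = -1/3 ≈ -0.33333)
v(S) = -2 + 3*sqrt(-2 + S) (v(S) = sqrt(S - 2)*3 - 2 = sqrt(-2 + S)*3 - 2 = 3*sqrt(-2 + S) - 2 = -2 + 3*sqrt(-2 + S))
(-13806 + v(a(-9, y)))*(-46786 - 46157) = (-13806 + (-2 + 3*sqrt(-2 + 7)))*(-46786 - 46157) = (-13806 + (-2 + 3*sqrt(5)))*(-92943) = (-13808 + 3*sqrt(5))*(-92943) = 1283356944 - 278829*sqrt(5)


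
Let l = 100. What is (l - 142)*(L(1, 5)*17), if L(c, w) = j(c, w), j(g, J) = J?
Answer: -3570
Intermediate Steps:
L(c, w) = w
(l - 142)*(L(1, 5)*17) = (100 - 142)*(5*17) = -42*85 = -3570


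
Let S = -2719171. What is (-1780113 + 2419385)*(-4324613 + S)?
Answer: -4502893885248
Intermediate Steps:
(-1780113 + 2419385)*(-4324613 + S) = (-1780113 + 2419385)*(-4324613 - 2719171) = 639272*(-7043784) = -4502893885248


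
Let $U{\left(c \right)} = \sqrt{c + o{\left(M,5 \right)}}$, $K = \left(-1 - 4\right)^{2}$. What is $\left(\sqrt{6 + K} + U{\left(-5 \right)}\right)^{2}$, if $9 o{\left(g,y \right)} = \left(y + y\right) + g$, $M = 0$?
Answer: $\frac{244}{9} + \frac{2 i \sqrt{1085}}{3} \approx 27.111 + 21.96 i$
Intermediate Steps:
$o{\left(g,y \right)} = \frac{g}{9} + \frac{2 y}{9}$ ($o{\left(g,y \right)} = \frac{\left(y + y\right) + g}{9} = \frac{2 y + g}{9} = \frac{g + 2 y}{9} = \frac{g}{9} + \frac{2 y}{9}$)
$K = 25$ ($K = \left(-5\right)^{2} = 25$)
$U{\left(c \right)} = \sqrt{\frac{10}{9} + c}$ ($U{\left(c \right)} = \sqrt{c + \left(\frac{1}{9} \cdot 0 + \frac{2}{9} \cdot 5\right)} = \sqrt{c + \left(0 + \frac{10}{9}\right)} = \sqrt{c + \frac{10}{9}} = \sqrt{\frac{10}{9} + c}$)
$\left(\sqrt{6 + K} + U{\left(-5 \right)}\right)^{2} = \left(\sqrt{6 + 25} + \frac{\sqrt{10 + 9 \left(-5\right)}}{3}\right)^{2} = \left(\sqrt{31} + \frac{\sqrt{10 - 45}}{3}\right)^{2} = \left(\sqrt{31} + \frac{\sqrt{-35}}{3}\right)^{2} = \left(\sqrt{31} + \frac{i \sqrt{35}}{3}\right)^{2}$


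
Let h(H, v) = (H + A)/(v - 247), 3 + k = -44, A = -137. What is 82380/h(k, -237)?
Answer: 4983990/23 ≈ 2.1670e+5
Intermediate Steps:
k = -47 (k = -3 - 44 = -47)
h(H, v) = (-137 + H)/(-247 + v) (h(H, v) = (H - 137)/(v - 247) = (-137 + H)/(-247 + v))
82380/h(k, -237) = 82380/(((-137 - 47)/(-247 - 237))) = 82380/((-184/(-484))) = 82380/((-1/484*(-184))) = 82380/(46/121) = 82380*(121/46) = 4983990/23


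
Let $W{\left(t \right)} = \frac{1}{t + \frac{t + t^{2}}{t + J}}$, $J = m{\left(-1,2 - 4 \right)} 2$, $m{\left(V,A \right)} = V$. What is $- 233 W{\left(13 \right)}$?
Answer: $- \frac{2563}{325} \approx -7.8862$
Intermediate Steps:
$J = -2$ ($J = \left(-1\right) 2 = -2$)
$W{\left(t \right)} = \frac{1}{t + \frac{t + t^{2}}{-2 + t}}$ ($W{\left(t \right)} = \frac{1}{t + \frac{t + t^{2}}{t - 2}} = \frac{1}{t + \frac{t + t^{2}}{-2 + t}}$)
$- 233 W{\left(13 \right)} = - 233 \frac{-2 + 13}{13 \left(-1 + 2 \cdot 13\right)} = - 233 \cdot \frac{1}{13} \frac{1}{-1 + 26} \cdot 11 = - 233 \cdot \frac{1}{13} \cdot \frac{1}{25} \cdot 11 = \left(-233\right) \frac{11}{325} = - \frac{2563}{325}$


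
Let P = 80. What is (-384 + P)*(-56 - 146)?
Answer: 61408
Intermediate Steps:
(-384 + P)*(-56 - 146) = (-384 + 80)*(-56 - 146) = -304*(-202) = 61408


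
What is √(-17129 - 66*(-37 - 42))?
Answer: I*√11915 ≈ 109.16*I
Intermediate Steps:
√(-17129 - 66*(-37 - 42)) = √(-17129 - 66*(-79)) = √(-17129 + 5214) = √(-11915) = I*√11915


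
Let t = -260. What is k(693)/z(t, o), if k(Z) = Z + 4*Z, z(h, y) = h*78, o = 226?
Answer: -231/1352 ≈ -0.17086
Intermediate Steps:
z(h, y) = 78*h
k(Z) = 5*Z
k(693)/z(t, o) = (5*693)/((78*(-260))) = 3465/(-20280) = 3465*(-1/20280) = -231/1352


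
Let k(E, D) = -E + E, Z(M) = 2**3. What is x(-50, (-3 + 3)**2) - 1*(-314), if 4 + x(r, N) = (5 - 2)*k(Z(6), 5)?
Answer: 310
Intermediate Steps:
Z(M) = 8
k(E, D) = 0
x(r, N) = -4 (x(r, N) = -4 + (5 - 2)*0 = -4 + 3*0 = -4 + 0 = -4)
x(-50, (-3 + 3)**2) - 1*(-314) = -4 - 1*(-314) = -4 + 314 = 310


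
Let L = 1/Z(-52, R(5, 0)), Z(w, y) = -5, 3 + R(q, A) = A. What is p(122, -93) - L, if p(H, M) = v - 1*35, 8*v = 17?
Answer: -1307/40 ≈ -32.675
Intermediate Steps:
v = 17/8 (v = (⅛)*17 = 17/8 ≈ 2.1250)
R(q, A) = -3 + A
p(H, M) = -263/8 (p(H, M) = 17/8 - 1*35 = 17/8 - 35 = -263/8)
L = -⅕ (L = 1/(-5) = -⅕ ≈ -0.20000)
p(122, -93) - L = -263/8 - 1*(-⅕) = -263/8 + ⅕ = -1307/40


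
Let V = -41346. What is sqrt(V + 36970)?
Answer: 2*I*sqrt(1094) ≈ 66.151*I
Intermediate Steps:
sqrt(V + 36970) = sqrt(-41346 + 36970) = sqrt(-4376) = 2*I*sqrt(1094)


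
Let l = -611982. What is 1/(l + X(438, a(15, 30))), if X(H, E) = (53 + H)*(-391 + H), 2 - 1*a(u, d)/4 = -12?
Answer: -1/588905 ≈ -1.6981e-6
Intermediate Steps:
a(u, d) = 56 (a(u, d) = 8 - 4*(-12) = 8 + 48 = 56)
X(H, E) = (-391 + H)*(53 + H)
1/(l + X(438, a(15, 30))) = 1/(-611982 + (-20723 + 438² - 338*438)) = 1/(-611982 + (-20723 + 191844 - 148044)) = 1/(-611982 + 23077) = 1/(-588905) = -1/588905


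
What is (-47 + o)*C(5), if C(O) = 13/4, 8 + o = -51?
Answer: -689/2 ≈ -344.50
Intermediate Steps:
o = -59 (o = -8 - 51 = -59)
C(O) = 13/4 (C(O) = 13*(¼) = 13/4)
(-47 + o)*C(5) = (-47 - 59)*(13/4) = -106*13/4 = -689/2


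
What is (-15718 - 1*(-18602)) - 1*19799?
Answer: -16915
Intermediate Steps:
(-15718 - 1*(-18602)) - 1*19799 = (-15718 + 18602) - 19799 = 2884 - 19799 = -16915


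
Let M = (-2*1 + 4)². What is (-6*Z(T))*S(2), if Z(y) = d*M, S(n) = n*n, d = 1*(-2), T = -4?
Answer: 192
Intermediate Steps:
d = -2
M = 4 (M = (-2 + 4)² = 2² = 4)
S(n) = n²
Z(y) = -8 (Z(y) = -2*4 = -8)
(-6*Z(T))*S(2) = -6*(-8)*2² = 48*4 = 192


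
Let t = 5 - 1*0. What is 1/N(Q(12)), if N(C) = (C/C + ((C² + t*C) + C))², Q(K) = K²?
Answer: 1/466603201 ≈ 2.1431e-9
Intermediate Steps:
t = 5 (t = 5 + 0 = 5)
N(C) = (1 + C² + 6*C)² (N(C) = (C/C + ((C² + 5*C) + C))² = (1 + (C² + 6*C))² = (1 + C² + 6*C)²)
1/N(Q(12)) = 1/((1 + (12²)² + 6*12²)²) = 1/((1 + 144² + 6*144)²) = 1/((1 + 20736 + 864)²) = 1/(21601²) = 1/466603201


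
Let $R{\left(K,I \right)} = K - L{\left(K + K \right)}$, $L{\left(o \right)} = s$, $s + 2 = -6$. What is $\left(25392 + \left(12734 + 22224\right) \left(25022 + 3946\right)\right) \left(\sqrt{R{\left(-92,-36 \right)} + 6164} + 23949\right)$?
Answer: $24252882538464 + 8101509888 \sqrt{95} \approx 2.4332 \cdot 10^{13}$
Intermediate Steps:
$s = -8$ ($s = -2 - 6 = -8$)
$L{\left(o \right)} = -8$
$R{\left(K,I \right)} = 8 + K$ ($R{\left(K,I \right)} = K - -8 = K + 8 = 8 + K$)
$\left(25392 + \left(12734 + 22224\right) \left(25022 + 3946\right)\right) \left(\sqrt{R{\left(-92,-36 \right)} + 6164} + 23949\right) = \left(25392 + \left(12734 + 22224\right) \left(25022 + 3946\right)\right) \left(\sqrt{\left(8 - 92\right) + 6164} + 23949\right) = \left(25392 + 34958 \cdot 28968\right) \left(\sqrt{-84 + 6164} + 23949\right) = \left(25392 + 1012663344\right) \left(\sqrt{6080} + 23949\right) = 1012688736 \left(8 \sqrt{95} + 23949\right) = 1012688736 \left(23949 + 8 \sqrt{95}\right) = 24252882538464 + 8101509888 \sqrt{95}$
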